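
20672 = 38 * 544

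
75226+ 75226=150452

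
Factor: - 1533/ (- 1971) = 3^ ( - 2)*7^1 = 7/9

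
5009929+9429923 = 14439852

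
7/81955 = 7/81955=0.00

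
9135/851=9135/851=10.73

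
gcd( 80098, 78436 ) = 2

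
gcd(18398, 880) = 2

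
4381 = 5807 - 1426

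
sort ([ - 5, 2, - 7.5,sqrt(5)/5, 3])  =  [- 7.5, - 5,  sqrt(5)/5,2,3 ] 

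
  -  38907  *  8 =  -311256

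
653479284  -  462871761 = 190607523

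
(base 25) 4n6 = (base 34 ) 2ML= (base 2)110000001001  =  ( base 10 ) 3081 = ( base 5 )44311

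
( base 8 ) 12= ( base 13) a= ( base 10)10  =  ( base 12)a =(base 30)a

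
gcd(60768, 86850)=18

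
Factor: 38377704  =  2^3*3^1* 17^1*94063^1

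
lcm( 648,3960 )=35640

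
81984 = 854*96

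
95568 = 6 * 15928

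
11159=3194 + 7965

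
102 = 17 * 6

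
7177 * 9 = 64593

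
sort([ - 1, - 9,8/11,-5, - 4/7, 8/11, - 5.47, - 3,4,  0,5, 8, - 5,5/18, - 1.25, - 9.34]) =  [ - 9.34, - 9, - 5.47, - 5, - 5  ,-3, - 1.25, - 1, - 4/7, 0,5/18,8/11,  8/11, 4,  5,8 ] 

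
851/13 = 851/13 = 65.46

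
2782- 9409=  -  6627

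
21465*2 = 42930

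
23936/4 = 5984 = 5984.00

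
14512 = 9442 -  - 5070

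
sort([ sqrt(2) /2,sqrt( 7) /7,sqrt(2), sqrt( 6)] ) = [ sqrt (7) /7,sqrt(2 )/2,sqrt (2),sqrt(6)]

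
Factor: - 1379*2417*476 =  - 1586528468 =-2^2 * 7^2*17^1*197^1*2417^1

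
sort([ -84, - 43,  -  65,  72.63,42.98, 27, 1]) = [ - 84, - 65, - 43,  1, 27,42.98, 72.63]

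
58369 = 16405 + 41964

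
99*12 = 1188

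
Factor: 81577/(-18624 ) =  - 2^ ( - 6 )*  3^ (-1)*29^2 =- 841/192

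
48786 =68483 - 19697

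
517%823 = 517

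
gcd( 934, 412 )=2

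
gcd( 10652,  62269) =1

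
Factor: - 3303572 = -2^2*109^1*7577^1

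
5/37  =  5/37 = 0.14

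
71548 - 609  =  70939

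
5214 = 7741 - 2527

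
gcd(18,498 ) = 6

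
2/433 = 2/433 = 0.00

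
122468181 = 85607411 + 36860770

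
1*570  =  570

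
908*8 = 7264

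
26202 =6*4367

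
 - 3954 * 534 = -2111436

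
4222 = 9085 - 4863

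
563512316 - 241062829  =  322449487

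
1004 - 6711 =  - 5707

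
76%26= 24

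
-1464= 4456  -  5920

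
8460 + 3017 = 11477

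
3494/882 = 1747/441 = 3.96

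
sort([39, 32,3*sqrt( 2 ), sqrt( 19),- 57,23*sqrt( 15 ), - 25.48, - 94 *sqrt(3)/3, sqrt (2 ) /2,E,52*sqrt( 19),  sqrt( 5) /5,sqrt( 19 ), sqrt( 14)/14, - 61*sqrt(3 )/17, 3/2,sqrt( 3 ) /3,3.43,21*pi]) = [-57, - 94*sqrt( 3 ) /3,- 25.48,-61*sqrt( 3 ) /17,sqrt( 14)/14,sqrt ( 5)/5,  sqrt(3 )/3,sqrt( 2)/2,3/2 , E,3.43,3*sqrt (2),sqrt( 19),sqrt( 19), 32,39, 21*pi,23*sqrt(15),52 *sqrt (19 )] 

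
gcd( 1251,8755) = 1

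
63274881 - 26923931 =36350950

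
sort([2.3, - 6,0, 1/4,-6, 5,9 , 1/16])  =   [-6,  -  6,0 , 1/16,1/4,2.3,5, 9] 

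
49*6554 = 321146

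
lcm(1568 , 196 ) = 1568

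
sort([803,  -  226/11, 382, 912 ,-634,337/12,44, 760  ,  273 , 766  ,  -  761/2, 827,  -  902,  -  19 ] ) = [ - 902, - 634 , - 761/2, - 226/11,-19, 337/12, 44,  273, 382, 760, 766, 803, 827, 912 ] 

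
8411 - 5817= 2594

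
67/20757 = 67/20757 =0.00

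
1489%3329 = 1489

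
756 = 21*36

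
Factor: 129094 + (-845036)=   -715942 = - 2^1*41^1 * 8731^1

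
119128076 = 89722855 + 29405221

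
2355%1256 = 1099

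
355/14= 355/14 = 25.36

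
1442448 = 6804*212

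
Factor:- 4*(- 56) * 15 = 2^5 * 3^1*5^1*7^1 =3360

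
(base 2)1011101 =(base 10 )93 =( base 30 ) 33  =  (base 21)49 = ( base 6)233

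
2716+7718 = 10434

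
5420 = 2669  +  2751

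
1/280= 1/280=0.00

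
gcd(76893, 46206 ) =3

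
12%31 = 12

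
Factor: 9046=2^1*4523^1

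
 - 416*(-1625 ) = 676000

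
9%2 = 1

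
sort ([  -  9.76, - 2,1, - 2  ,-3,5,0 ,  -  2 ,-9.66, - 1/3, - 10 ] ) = [ - 10, - 9.76 , - 9.66, - 3, - 2, - 2, - 2, - 1/3,0,  1,5] 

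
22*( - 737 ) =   -  16214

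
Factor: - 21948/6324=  - 17^( - 1 )*59^1  =  - 59/17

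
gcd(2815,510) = 5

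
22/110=1/5= 0.20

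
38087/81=38087/81 = 470.21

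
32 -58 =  - 26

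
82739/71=82739/71 = 1165.34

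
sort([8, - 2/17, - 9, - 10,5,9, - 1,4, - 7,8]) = [ - 10, - 9, - 7, - 1, - 2/17,4,5,8,8,  9 ] 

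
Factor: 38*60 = 2^3*3^1*5^1*19^1 = 2280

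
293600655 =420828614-127227959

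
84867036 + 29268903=114135939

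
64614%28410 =7794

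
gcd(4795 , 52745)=4795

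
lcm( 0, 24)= 0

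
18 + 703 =721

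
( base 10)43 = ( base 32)1B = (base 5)133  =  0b101011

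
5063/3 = 1687+ 2/3 = 1687.67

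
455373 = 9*50597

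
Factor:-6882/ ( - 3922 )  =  3^1*31^1*53^(-1) = 93/53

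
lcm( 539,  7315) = 51205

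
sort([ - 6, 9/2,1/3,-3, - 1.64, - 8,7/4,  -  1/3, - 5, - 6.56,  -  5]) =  [- 8, - 6.56, - 6, - 5, - 5,-3 , - 1.64, - 1/3, 1/3, 7/4,  9/2] 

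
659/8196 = 659/8196  =  0.08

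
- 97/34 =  - 97/34 = - 2.85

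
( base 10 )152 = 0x98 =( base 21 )75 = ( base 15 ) A2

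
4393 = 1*4393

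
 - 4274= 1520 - 5794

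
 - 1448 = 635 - 2083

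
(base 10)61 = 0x3D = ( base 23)2f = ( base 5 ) 221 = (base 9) 67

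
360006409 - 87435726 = 272570683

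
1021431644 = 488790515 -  - 532641129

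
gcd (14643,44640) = 9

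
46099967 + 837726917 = 883826884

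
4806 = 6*801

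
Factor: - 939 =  - 3^1*313^1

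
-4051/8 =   -  4051/8 = - 506.38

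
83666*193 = 16147538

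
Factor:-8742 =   -  2^1*3^1*31^1*47^1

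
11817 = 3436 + 8381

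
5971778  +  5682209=11653987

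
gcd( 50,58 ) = 2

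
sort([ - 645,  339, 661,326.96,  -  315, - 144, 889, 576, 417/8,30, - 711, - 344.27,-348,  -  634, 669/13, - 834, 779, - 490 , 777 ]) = [ - 834, - 711,  -  645 ,  -  634, - 490, - 348,-344.27,-315, - 144, 30, 669/13, 417/8, 326.96,339, 576, 661,777, 779, 889]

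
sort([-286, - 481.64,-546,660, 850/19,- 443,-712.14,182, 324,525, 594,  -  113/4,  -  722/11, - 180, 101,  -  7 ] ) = [-712.14, - 546, - 481.64, - 443, - 286, - 180 ,-722/11, - 113/4, - 7,850/19,101,  182,324,525, 594,660] 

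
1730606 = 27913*62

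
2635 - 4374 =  - 1739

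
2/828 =1/414 = 0.00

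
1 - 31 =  - 30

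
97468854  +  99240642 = 196709496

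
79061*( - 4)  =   - 316244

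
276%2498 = 276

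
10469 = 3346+7123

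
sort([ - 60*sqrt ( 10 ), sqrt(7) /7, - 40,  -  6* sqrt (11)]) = [-60 * sqrt( 10), - 40, - 6*sqrt( 11),sqrt( 7)/7] 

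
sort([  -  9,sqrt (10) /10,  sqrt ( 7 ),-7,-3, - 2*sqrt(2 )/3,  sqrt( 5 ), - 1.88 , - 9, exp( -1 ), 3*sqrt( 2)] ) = [ - 9, - 9 , - 7, - 3, - 1.88, - 2*sqrt(2)/3, sqrt( 10)/10, exp( - 1 ),  sqrt( 5),  sqrt( 7),  3*sqrt(2 )] 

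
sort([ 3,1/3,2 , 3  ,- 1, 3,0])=[- 1,0,1/3, 2,3,3,3 ]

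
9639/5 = 1927+4/5 = 1927.80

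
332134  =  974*341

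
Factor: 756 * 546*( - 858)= - 354161808 = - 2^4 * 3^5*7^2 * 11^1*13^2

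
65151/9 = 7239 = 7239.00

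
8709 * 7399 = 64437891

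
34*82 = 2788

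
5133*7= 35931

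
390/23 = 390/23 = 16.96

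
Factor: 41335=5^1*7^1*1181^1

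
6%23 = 6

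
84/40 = 21/10 =2.10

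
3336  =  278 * 12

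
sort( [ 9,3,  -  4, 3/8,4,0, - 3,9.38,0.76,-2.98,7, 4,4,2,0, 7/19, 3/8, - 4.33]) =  [ - 4.33,-4, -3,-2.98,0,0,7/19,3/8,3/8,  0.76,2,3,4, 4,4,7,9,9.38 ] 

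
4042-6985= -2943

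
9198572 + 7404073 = 16602645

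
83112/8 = 10389=10389.00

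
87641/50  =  1752 + 41/50 = 1752.82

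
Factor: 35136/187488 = 122/651 = 2^1*3^( - 1)*7^(- 1 )*31^ (-1)*61^1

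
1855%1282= 573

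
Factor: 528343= 17^1*31079^1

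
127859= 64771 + 63088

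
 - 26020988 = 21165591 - 47186579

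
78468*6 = 470808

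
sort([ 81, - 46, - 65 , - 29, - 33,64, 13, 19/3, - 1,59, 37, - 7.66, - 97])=[ - 97,-65, - 46, - 33,  -  29, - 7.66, - 1,  19/3,13,37 , 59, 64, 81 ] 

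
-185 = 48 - 233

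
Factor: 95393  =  95393^1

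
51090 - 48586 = 2504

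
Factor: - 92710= -2^1*5^1*73^1 * 127^1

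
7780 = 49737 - 41957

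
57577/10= 5757  +  7/10=   5757.70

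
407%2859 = 407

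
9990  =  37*270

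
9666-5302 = 4364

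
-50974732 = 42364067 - 93338799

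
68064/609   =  111 + 155/203 = 111.76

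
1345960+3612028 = 4957988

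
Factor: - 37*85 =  - 5^1 * 17^1*37^1 = - 3145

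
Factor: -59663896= - 2^3*7457987^1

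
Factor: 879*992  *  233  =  2^5*3^1*31^1*233^1*293^1= 203168544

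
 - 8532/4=  -  2133 = - 2133.00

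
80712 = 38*2124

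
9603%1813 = 538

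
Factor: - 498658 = -2^1*249329^1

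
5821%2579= 663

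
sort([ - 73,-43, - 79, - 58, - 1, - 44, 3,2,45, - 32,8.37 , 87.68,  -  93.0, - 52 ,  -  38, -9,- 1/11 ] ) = [ - 93.0, - 79,-73, - 58, - 52, - 44,-43, - 38,-32 , -9, - 1, - 1/11,  2,3, 8.37, 45,87.68]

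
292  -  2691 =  - 2399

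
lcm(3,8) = 24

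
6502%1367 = 1034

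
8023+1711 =9734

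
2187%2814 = 2187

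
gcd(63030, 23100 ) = 330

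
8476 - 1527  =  6949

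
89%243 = 89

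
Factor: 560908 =2^2 * 140227^1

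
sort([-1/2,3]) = [- 1/2, 3]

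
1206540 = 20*60327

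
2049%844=361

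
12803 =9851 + 2952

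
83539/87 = 83539/87 = 960.22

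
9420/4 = 2355 = 2355.00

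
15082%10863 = 4219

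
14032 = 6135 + 7897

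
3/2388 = 1/796  =  0.00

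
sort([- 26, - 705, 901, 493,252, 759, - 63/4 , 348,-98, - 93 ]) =[ - 705, - 98,  -  93,  -  26 ,  -  63/4, 252,  348,493, 759 , 901]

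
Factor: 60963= 3^1*7^1*2903^1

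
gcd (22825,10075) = 25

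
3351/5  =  670 + 1/5  =  670.20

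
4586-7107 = - 2521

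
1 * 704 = 704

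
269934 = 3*89978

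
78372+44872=123244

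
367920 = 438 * 840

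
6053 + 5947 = 12000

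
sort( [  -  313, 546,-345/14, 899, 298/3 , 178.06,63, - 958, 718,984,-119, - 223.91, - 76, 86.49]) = [-958,-313 , - 223.91, - 119, - 76, - 345/14, 63, 86.49, 298/3, 178.06, 546,718, 899, 984]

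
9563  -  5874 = 3689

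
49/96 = 49/96 = 0.51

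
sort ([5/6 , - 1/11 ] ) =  [-1/11, 5/6 ] 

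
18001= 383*47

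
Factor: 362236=2^2* 7^1*17^1*761^1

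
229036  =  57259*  4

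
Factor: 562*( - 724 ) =  -  406888 = - 2^3*181^1*281^1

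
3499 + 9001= 12500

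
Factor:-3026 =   -  2^1*17^1 *89^1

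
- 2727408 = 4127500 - 6854908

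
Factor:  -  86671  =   - 13^1* 59^1 * 113^1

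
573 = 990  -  417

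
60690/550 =6069/55  =  110.35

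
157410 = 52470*3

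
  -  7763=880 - 8643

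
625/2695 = 125/539=0.23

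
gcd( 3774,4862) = 34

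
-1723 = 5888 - 7611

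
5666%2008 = 1650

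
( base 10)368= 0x170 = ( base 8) 560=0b101110000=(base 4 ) 11300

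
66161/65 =66161/65 = 1017.86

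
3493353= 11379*307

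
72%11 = 6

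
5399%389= 342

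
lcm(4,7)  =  28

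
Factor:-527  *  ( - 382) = 201314 = 2^1* 17^1 *31^1*191^1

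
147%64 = 19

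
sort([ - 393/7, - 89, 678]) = [-89, - 393/7,678 ] 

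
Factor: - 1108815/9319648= - 2^(-5) * 3^1*5^1*13^ (-1 ) * 29^1*43^( - 1) * 521^( - 1 ) * 2549^1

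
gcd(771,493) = 1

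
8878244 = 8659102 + 219142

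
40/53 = 40/53 = 0.75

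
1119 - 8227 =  - 7108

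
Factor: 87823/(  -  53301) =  - 3^( - 1) * 31^1*109^( - 1)*163^(  -  1) * 2833^1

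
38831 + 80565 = 119396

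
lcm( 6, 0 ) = 0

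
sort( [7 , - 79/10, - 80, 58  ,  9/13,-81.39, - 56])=[ -81.39, - 80, - 56, - 79/10,  9/13, 7,58 ]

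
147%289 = 147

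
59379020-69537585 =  - 10158565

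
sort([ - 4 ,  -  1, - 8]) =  [ -8, - 4, - 1]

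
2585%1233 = 119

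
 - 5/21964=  - 1 + 21959/21964 = - 0.00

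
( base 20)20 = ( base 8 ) 50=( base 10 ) 40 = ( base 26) 1E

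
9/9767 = 9/9767 = 0.00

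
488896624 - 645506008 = - 156609384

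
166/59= 2 + 48/59 = 2.81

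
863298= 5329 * 162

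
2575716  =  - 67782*(-38) 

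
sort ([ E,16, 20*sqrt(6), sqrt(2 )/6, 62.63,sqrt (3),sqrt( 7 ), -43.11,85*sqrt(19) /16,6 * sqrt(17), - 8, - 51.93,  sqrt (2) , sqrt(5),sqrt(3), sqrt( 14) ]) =[-51.93, - 43.11, - 8, sqrt ( 2) /6,  sqrt(2),sqrt(3), sqrt(3 ),sqrt( 5 ), sqrt (7), E, sqrt(14), 16, 85*sqrt(19)/16,6*sqrt(17),  20*sqrt (6), 62.63]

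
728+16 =744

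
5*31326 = 156630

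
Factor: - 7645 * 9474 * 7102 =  - 2^2 * 3^1*5^1 * 11^1*53^1 * 67^1 * 139^1*1579^1 = - 514388840460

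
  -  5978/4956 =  - 2  +  281/354 = -  1.21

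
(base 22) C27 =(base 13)2889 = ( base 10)5859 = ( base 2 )1011011100011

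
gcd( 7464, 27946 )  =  2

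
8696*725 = 6304600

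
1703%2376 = 1703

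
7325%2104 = 1013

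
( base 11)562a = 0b1110011110101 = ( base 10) 7413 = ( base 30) 873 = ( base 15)22E3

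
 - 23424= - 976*24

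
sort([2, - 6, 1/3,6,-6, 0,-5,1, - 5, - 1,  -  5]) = [-6, - 6,-5,-5, - 5, - 1,0,  1/3,1, 2,6]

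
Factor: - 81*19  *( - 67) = 103113 = 3^4*19^1 * 67^1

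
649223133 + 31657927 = 680881060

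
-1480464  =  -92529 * 16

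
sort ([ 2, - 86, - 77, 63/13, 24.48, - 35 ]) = [ - 86, - 77, - 35, 2,63/13, 24.48]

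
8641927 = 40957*211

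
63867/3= 21289= 21289.00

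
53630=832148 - 778518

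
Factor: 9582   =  2^1 * 3^1*1597^1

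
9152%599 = 167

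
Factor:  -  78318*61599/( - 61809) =1608103494/20603 = 2^1 * 3^2 * 11^( - 1)*19^1 * 229^1 * 1873^( - 1 )*20533^1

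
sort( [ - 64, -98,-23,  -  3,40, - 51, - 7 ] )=[-98, - 64, - 51,-23,  -  7, - 3 , 40]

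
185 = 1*185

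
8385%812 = 265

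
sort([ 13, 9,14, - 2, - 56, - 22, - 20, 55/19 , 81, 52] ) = [ - 56,-22, - 20, - 2,55/19,9, 13,14,  52,81] 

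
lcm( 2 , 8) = 8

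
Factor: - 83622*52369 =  - 2^1*3^1* 7^1*11^1 * 181^1*52369^1 = - 4379200518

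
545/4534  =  545/4534 = 0.12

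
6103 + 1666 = 7769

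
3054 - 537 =2517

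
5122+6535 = 11657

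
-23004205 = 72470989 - 95475194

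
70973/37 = 1918  +  7/37  =  1918.19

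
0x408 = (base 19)2G6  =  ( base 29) 16h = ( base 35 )TH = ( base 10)1032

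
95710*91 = 8709610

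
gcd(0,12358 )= 12358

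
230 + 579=809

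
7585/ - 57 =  - 134 + 53/57 = - 133.07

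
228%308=228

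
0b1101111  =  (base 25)4B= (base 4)1233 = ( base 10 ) 111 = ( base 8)157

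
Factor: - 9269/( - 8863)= 13^1*23^1*31^1*8863^ ( - 1)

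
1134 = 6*189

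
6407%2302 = 1803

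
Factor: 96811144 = 2^3*12101393^1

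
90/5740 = 9/574 = 0.02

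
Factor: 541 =541^1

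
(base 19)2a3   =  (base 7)2445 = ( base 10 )915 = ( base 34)qv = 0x393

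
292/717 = 292/717 = 0.41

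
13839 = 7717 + 6122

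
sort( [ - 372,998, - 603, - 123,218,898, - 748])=[ - 748,-603,-372, - 123 , 218,898,998 ] 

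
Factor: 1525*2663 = 4061075 = 5^2*61^1*2663^1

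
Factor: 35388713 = 17^1*773^1*2693^1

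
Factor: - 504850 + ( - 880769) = - 1385619 =- 3^1*17^1*101^1*269^1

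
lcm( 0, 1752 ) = 0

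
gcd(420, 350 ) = 70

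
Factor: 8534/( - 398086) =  - 13^(-1 )*17^1*61^ ( - 1) = -17/793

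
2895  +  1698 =4593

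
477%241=236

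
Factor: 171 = 3^2*19^1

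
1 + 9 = 10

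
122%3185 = 122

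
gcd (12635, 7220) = 1805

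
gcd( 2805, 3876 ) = 51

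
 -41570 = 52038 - 93608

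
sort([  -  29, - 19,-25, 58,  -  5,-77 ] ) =[-77, - 29,-25, - 19,-5, 58]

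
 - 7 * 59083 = -413581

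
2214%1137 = 1077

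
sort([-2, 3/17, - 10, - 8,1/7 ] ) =[ - 10 , - 8,-2 , 1/7,3/17] 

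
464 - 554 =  - 90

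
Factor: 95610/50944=47805/25472  =  2^( - 7 )*3^1* 5^1 *199^ (-1)* 3187^1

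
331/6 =331/6 = 55.17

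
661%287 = 87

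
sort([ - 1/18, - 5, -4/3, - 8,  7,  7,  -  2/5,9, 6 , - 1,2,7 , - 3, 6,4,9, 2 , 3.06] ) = [ - 8, - 5, - 3, - 4/3, - 1 , - 2/5, - 1/18, 2 , 2,  3.06 , 4 , 6,6,7 , 7, 7, 9, 9 ] 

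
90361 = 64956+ 25405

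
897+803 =1700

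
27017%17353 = 9664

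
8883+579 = 9462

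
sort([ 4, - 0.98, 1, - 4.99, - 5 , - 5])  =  [-5,  -  5, - 4.99,-0.98,  1, 4] 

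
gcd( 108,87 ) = 3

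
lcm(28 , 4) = 28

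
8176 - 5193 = 2983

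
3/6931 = 3/6931 =0.00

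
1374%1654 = 1374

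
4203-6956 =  - 2753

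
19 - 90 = -71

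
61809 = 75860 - 14051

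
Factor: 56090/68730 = 3^( - 1)  *29^( - 1 )*71^1 = 71/87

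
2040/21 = 680/7 = 97.14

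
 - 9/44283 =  - 1+14758/14761=- 0.00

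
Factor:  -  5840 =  - 2^4*5^1 * 73^1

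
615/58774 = 615/58774 =0.01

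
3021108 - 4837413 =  - 1816305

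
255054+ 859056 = 1114110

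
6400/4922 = 1  +  739/2461 = 1.30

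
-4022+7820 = 3798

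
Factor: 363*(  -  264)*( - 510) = 48874320 = 2^4*3^3*5^1*11^3*17^1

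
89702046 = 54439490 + 35262556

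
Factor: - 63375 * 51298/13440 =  - 2^(-6 )*5^2*7^(  -  1 )*13^3*1973^1  =  - 108367025/448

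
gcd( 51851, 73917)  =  1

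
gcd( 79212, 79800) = 84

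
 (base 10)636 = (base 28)MK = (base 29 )LR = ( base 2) 1001111100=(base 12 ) 450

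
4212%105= 12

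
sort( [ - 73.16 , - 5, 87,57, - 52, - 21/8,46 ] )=[ - 73.16, - 52, - 5 , - 21/8, 46,57, 87]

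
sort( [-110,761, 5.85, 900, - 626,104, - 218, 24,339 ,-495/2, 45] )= [- 626,-495/2, - 218,- 110, 5.85, 24, 45, 104, 339, 761,900 ]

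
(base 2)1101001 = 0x69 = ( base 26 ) 41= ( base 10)105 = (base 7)210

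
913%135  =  103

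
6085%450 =235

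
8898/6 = 1483 =1483.00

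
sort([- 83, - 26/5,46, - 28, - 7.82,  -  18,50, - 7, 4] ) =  [ -83 ,- 28, - 18 , - 7.82,-7, - 26/5, 4,46 , 50]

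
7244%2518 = 2208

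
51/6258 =17/2086 = 0.01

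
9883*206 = 2035898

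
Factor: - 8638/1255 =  - 2^1 *5^( - 1) * 7^1*251^( - 1)*617^1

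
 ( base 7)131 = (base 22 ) 35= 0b1000111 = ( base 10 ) 71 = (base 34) 23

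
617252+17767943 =18385195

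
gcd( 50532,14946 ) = 6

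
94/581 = 94/581 = 0.16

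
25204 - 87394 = - 62190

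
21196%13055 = 8141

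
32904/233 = 141 + 51/233  =  141.22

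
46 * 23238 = 1068948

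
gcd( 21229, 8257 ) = 23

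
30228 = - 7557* ( -4 ) 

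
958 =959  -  1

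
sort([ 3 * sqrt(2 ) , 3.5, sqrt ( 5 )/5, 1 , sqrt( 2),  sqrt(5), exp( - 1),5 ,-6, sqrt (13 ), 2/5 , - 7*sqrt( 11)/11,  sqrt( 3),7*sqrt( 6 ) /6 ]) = [ - 6,  -  7*sqrt(11) /11,  exp(-1),2/5, sqrt( 5)/5, 1 , sqrt (2), sqrt( 3),sqrt( 5),  7*sqrt( 6)/6,  3.5, sqrt(13), 3*sqrt( 2 ),5] 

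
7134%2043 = 1005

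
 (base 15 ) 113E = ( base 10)3659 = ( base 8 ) 7113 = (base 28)4IJ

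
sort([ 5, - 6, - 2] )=[ - 6, - 2, 5]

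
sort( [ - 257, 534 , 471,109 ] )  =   [- 257,  109, 471, 534] 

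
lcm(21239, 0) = 0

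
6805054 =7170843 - 365789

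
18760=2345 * 8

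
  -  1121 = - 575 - 546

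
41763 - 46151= - 4388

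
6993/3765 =1 + 1076/1255 = 1.86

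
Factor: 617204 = 2^2*7^2*47^1*67^1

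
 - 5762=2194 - 7956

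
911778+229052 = 1140830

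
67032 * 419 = 28086408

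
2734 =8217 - 5483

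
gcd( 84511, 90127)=1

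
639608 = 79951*8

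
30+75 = 105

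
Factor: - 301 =-7^1*43^1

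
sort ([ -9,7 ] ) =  [-9,7 ] 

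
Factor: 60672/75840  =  4/5 =2^2*5^( - 1 ) 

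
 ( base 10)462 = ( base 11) 390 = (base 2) 111001110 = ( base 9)563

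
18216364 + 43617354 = 61833718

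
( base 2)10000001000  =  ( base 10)1032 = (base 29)16H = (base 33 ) V9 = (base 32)108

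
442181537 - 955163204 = -512981667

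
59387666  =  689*86194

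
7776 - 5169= 2607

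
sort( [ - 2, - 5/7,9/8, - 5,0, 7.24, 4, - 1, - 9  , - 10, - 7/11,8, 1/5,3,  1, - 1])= [ -10, - 9, - 5, - 2, - 1, - 1 , - 5/7,-7/11,0, 1/5,  1, 9/8,3,  4, 7.24, 8] 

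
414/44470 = 207/22235 = 0.01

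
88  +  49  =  137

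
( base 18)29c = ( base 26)15g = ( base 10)822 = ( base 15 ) 39C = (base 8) 1466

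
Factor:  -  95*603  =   - 57285 = -3^2*5^1*19^1*67^1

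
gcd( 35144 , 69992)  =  8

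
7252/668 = 1813/167 = 10.86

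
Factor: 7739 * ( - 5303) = - 41039917  =  - 71^1*109^1*5303^1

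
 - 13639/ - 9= 13639/9 = 1515.44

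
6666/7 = 6666/7 = 952.29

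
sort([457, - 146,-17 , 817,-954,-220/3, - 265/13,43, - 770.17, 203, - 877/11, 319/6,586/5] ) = [-954, - 770.17, - 146,- 877/11, - 220/3,- 265/13 , - 17, 43 , 319/6,  586/5, 203,457, 817]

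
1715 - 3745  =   - 2030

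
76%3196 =76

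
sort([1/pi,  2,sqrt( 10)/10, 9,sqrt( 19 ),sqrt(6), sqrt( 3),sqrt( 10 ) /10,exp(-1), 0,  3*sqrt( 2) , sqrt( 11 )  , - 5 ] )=[-5, 0,sqrt(10)/10,sqrt ( 10 ) /10,  1/pi,exp(- 1 ) , sqrt( 3 ),2,sqrt( 6), sqrt( 11),3*sqrt(2),sqrt(19),9] 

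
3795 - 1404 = 2391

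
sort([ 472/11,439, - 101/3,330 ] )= [ - 101/3,472/11 , 330,439]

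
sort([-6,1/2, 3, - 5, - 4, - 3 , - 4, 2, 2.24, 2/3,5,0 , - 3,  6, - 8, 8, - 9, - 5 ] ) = [ - 9, -8,  -  6, - 5, - 5, - 4 , - 4, - 3,-3, 0, 1/2, 2/3,  2,2.24, 3, 5, 6,8 ]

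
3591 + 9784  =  13375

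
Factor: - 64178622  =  - 2^1 * 3^3* 563^1 *2111^1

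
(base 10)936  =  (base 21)22c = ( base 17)341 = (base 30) 116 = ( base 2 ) 1110101000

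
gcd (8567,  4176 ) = 1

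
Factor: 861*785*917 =619786545= 3^1*5^1 * 7^2*41^1*131^1*157^1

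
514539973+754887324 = 1269427297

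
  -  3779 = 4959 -8738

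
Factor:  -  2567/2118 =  - 2^(-1)*3^( - 1) * 17^1 * 151^1*353^( - 1)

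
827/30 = 27 + 17/30 = 27.57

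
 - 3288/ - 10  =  328 + 4/5 = 328.80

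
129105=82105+47000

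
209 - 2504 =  - 2295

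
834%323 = 188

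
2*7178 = 14356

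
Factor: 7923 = 3^1  *  19^1 *139^1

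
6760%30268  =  6760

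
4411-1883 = 2528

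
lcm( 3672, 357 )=25704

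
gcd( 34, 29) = 1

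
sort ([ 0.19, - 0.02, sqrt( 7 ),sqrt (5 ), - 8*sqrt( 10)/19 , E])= [ - 8*sqrt( 10) /19, - 0.02,  0.19 , sqrt(5),sqrt( 7),  E] 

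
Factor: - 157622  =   - 2^1 * 53^1*1487^1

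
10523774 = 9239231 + 1284543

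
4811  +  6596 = 11407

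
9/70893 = 1/7877 = 0.00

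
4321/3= 4321/3= 1440.33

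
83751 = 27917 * 3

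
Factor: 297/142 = 2^( - 1 ) * 3^3*11^1*71^(-1)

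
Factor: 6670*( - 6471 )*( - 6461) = 278866903770 = 2^1*3^2 * 5^1*7^1*13^1 * 23^1 * 29^1*71^1 * 719^1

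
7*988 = 6916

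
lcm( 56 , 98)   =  392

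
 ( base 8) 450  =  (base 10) 296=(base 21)e2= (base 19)fb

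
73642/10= 7364+1/5 = 7364.20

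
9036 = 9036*1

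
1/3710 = 1/3710 = 0.00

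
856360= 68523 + 787837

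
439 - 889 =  - 450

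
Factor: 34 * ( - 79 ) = -2686 = - 2^1 * 17^1 * 79^1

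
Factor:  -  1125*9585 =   -  10783125= - 3^5*5^4*71^1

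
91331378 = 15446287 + 75885091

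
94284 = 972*97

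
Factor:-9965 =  - 5^1*1993^1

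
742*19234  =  14271628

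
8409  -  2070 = 6339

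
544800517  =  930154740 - 385354223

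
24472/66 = 12236/33 = 370.79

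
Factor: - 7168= -2^10*7^1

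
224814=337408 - 112594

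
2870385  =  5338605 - 2468220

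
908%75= 8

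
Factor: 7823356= 2^2 * 1955839^1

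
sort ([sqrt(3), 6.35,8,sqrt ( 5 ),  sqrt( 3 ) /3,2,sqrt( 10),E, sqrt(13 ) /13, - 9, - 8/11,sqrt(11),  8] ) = [ - 9, - 8/11,sqrt( 13)/13 , sqrt(3)/3,  sqrt(3), 2,sqrt(5),E,sqrt(10 ),sqrt( 11),6.35,8,8]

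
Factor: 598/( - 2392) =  - 2^( - 2) = -1/4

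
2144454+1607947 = 3752401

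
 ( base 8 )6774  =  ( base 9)4817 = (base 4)313330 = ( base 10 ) 3580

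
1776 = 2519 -743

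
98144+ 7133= 105277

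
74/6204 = 37/3102 = 0.01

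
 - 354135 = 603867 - 958002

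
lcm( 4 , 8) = 8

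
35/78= 35/78 = 0.45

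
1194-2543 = -1349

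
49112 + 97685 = 146797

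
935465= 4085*229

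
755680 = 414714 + 340966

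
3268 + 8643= 11911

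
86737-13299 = 73438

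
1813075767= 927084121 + 885991646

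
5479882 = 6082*901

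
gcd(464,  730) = 2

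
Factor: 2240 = 2^6*5^1*7^1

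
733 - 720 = 13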